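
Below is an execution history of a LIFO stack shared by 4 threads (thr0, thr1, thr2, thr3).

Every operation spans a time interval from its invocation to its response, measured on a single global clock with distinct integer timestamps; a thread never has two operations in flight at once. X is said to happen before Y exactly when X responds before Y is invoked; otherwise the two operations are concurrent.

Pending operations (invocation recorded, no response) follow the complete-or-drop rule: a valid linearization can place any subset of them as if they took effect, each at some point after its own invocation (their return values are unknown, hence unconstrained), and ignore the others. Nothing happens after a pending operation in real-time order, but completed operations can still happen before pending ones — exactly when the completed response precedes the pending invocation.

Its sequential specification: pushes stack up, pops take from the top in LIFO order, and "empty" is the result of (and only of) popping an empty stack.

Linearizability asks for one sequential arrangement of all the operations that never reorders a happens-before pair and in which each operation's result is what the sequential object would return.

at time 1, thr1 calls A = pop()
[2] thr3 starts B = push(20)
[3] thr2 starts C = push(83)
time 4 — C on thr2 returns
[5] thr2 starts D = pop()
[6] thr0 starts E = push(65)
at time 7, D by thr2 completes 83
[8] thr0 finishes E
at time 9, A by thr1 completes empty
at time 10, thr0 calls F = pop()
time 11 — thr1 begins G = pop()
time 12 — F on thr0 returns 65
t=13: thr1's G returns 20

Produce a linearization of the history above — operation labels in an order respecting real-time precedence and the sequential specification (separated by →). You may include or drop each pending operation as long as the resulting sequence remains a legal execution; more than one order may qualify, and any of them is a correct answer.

A → B → C → D → E → F → G

1. A pop() → empty, leaving stack <>
2. B push(20) (pending, included), leaving stack <20>
3. C push(83), leaving stack <20,83>
4. D pop() → 83, leaving stack <20>
5. E push(65), leaving stack <20,65>
6. F pop() → 65, leaving stack <20>
7. G pop() → 20, leaving stack <>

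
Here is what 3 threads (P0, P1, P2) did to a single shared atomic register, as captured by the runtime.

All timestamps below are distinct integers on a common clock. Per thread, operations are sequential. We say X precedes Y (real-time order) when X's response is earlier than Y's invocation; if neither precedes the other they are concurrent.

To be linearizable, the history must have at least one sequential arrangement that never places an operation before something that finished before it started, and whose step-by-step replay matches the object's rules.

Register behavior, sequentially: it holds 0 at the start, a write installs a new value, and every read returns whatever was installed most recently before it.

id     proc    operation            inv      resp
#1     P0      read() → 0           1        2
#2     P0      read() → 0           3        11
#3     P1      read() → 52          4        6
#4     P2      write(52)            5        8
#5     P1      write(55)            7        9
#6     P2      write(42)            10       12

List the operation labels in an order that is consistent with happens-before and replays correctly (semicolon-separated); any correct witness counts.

after step 1 (#1 read() → 0): value 0
after step 2 (#2 read() → 0): value 0
after step 3 (#4 write(52)): value 52
after step 4 (#3 read() → 52): value 52
after step 5 (#5 write(55)): value 55
after step 6 (#6 write(42)): value 42

#1; #2; #4; #3; #5; #6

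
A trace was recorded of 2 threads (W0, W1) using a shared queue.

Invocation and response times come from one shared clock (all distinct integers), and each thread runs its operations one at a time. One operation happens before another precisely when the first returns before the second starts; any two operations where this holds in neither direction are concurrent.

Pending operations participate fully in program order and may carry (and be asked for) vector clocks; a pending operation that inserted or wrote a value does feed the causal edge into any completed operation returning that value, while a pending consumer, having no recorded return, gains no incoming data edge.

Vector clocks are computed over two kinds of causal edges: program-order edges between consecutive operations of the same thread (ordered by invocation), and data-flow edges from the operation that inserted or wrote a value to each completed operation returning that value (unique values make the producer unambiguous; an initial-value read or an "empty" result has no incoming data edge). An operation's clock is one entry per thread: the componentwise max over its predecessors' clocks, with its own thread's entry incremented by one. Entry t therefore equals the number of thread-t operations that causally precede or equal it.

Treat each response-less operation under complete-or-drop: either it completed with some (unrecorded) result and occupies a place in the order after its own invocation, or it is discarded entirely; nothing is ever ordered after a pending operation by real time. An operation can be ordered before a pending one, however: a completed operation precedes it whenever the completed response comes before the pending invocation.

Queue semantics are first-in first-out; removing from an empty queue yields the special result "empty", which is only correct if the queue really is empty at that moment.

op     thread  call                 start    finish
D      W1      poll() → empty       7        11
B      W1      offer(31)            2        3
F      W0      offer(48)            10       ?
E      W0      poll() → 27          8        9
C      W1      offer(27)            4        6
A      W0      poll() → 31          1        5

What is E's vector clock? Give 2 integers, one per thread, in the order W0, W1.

root op B, invoked 2: fresh clock plus W1's own tick → (0, 1)
merge at C (invoked 4): VC(B)=(0, 1), own-thread bump on W1 → (0, 2)
merge at A (invoked 1): VC(B)=(0, 1), own-thread bump on W0 → (1, 1)
merge at D (invoked 7): VC(C)=(0, 2), own-thread bump on W1 → (0, 3)
merge at E (invoked 8): VC(A)=(1, 1), VC(C)=(0, 2), own-thread bump on W0 → (2, 2)
merge at F (invoked 10): VC(E)=(2, 2), own-thread bump on W0 → (3, 2)
target: VC(E) = (2, 2)

(2, 2)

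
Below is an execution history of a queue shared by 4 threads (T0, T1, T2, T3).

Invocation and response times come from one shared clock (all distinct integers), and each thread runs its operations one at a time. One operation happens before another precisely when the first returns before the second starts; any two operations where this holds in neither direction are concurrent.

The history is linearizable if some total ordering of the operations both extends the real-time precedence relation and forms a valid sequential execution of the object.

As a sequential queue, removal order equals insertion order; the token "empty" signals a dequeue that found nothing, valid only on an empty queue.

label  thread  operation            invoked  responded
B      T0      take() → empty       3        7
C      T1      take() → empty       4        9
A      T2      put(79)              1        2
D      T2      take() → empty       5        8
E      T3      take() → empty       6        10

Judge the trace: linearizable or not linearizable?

cut after 9 events: linearizable; cut after 10 events (E responds, time 10): not linearizable
24 orders of the 5 completed queue ops respect real time; none is legal
one such order, A, B, C, D, E, breaks at step 2 where B take() → empty is illegal
one such order, A, B, C, E, D, breaks at step 2 where B take() → empty is illegal

not linearizable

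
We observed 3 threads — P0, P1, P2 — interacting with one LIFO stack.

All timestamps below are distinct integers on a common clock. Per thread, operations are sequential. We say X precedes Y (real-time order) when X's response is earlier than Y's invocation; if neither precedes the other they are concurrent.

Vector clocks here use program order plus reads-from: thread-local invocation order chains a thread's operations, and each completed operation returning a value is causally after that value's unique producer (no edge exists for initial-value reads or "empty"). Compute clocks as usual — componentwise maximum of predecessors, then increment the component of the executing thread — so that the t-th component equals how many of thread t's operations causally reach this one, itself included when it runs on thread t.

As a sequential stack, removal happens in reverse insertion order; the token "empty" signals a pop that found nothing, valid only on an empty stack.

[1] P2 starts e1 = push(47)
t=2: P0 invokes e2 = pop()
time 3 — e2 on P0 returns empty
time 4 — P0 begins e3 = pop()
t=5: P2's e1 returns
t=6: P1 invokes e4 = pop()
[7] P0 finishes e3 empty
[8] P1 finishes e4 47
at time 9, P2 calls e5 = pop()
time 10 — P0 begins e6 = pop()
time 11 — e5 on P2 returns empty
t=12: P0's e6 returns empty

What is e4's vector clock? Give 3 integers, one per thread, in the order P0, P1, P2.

e1 (invocation 1): nothing precedes it; P2's component alone gives (0, 0, 1)
e2 (invocation 2): nothing precedes it; P0's component alone gives (1, 0, 0)
VC(e5, invoked at 9): max of VC(e1)=(0, 0, 1), then +1 on thread P2 → (0, 0, 2)
VC(e4, invoked at 6): max of VC(e1)=(0, 0, 1), then +1 on thread P1 → (0, 1, 1)
VC(e3, invoked at 4): max of VC(e2)=(1, 0, 0), then +1 on thread P0 → (2, 0, 0)
VC(e6, invoked at 10): max of VC(e3)=(2, 0, 0), then +1 on thread P0 → (3, 0, 0)
target: VC(e4) = (0, 1, 1)

(0, 1, 1)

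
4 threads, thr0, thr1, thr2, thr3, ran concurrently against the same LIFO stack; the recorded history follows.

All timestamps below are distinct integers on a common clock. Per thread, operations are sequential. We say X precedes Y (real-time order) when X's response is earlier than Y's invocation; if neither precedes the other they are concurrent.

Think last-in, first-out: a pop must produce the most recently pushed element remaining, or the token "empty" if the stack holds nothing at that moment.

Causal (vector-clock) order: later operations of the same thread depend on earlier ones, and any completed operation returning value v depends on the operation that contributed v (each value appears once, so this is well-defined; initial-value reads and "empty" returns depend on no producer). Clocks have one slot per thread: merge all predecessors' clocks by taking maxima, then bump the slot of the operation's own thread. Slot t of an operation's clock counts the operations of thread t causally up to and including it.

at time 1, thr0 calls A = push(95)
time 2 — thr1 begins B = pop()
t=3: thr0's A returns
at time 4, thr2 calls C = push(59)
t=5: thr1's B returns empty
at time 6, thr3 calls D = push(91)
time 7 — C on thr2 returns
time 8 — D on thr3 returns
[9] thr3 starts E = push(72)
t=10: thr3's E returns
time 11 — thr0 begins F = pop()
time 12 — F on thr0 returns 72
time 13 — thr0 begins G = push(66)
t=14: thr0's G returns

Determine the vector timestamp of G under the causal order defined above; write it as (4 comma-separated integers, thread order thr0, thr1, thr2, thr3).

root op D, invoked 6: fresh clock plus thr3's own tick → (0, 0, 0, 1)
root op C, invoked 4: fresh clock plus thr2's own tick → (0, 0, 1, 0)
root op B, invoked 2: fresh clock plus thr1's own tick → (0, 1, 0, 0)
root op A, invoked 1: fresh clock plus thr0's own tick → (1, 0, 0, 0)
invoked at 9, E merges VC(D)=(0, 0, 0, 1) and bumps thr3's slot → (0, 0, 0, 2)
invoked at 11, F merges VC(A)=(1, 0, 0, 0), VC(E)=(0, 0, 0, 2) and bumps thr0's slot → (2, 0, 0, 2)
invoked at 13, G merges VC(F)=(2, 0, 0, 2) and bumps thr0's slot → (3, 0, 0, 2)
target: VC(G) = (3, 0, 0, 2)

(3, 0, 0, 2)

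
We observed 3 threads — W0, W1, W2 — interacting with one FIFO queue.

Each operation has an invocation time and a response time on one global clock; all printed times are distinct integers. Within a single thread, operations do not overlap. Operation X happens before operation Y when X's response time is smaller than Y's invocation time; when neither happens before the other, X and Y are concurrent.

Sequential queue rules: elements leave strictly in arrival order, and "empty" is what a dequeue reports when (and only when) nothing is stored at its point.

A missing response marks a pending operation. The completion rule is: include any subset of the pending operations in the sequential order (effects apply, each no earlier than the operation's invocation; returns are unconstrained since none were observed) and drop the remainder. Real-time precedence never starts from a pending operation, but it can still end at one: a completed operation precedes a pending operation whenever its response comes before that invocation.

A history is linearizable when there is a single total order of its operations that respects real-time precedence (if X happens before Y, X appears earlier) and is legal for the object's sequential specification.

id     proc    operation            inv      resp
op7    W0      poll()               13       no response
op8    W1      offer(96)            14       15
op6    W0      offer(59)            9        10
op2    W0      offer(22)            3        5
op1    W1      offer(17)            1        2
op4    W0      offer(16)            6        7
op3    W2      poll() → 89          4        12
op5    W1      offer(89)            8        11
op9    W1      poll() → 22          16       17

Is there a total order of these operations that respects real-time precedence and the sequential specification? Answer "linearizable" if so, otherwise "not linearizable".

the violation lands at event 12, op3's response at time 12: events 1..11 linearize, events 1..12 do not
all 10 real-time-respecting orders fail — 6 completed FIFO queue operations, no legal replay
for example op1, op2, op3, op4, op5, op6 fails at step 3: op3 poll() → 89 is not legal there
for example op1, op2, op3, op4, op6, op5 fails at step 3: op3 poll() → 89 is not legal there

not linearizable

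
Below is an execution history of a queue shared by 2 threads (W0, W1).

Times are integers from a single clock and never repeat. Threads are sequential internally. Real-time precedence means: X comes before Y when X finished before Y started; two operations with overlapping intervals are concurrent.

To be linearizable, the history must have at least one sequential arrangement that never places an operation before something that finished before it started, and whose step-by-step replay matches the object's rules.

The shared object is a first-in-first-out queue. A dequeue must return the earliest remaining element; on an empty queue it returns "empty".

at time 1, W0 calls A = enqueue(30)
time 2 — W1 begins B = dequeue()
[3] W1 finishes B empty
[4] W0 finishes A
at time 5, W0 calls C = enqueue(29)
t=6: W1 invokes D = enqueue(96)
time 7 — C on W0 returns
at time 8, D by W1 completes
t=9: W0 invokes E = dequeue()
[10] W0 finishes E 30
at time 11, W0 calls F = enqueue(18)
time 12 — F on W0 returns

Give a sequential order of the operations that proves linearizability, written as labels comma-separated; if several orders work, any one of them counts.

1. B dequeue() → empty, leaving queue <>
2. A enqueue(30), leaving queue <30>
3. C enqueue(29), leaving queue <30,29>
4. D enqueue(96), leaving queue <30,29,96>
5. E dequeue() → 30, leaving queue <29,96>
6. F enqueue(18), leaving queue <29,96,18>

B, A, C, D, E, F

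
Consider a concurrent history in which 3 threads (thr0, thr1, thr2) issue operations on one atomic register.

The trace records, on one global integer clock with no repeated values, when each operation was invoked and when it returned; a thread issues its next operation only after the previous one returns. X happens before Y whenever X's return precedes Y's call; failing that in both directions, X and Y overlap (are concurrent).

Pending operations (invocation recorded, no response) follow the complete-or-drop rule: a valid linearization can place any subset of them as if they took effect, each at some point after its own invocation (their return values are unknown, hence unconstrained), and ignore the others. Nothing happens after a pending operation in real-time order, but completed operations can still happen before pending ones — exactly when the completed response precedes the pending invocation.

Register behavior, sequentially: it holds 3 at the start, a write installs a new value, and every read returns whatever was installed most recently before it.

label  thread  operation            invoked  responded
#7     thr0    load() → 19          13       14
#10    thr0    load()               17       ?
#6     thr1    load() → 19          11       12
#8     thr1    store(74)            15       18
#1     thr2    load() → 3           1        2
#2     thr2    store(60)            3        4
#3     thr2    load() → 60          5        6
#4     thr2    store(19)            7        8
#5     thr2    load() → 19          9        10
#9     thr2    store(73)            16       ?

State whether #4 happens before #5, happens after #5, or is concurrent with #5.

#4 spans [7,8], #5 spans [9,10]
resp(#4)=8 < inv(#5)=9

before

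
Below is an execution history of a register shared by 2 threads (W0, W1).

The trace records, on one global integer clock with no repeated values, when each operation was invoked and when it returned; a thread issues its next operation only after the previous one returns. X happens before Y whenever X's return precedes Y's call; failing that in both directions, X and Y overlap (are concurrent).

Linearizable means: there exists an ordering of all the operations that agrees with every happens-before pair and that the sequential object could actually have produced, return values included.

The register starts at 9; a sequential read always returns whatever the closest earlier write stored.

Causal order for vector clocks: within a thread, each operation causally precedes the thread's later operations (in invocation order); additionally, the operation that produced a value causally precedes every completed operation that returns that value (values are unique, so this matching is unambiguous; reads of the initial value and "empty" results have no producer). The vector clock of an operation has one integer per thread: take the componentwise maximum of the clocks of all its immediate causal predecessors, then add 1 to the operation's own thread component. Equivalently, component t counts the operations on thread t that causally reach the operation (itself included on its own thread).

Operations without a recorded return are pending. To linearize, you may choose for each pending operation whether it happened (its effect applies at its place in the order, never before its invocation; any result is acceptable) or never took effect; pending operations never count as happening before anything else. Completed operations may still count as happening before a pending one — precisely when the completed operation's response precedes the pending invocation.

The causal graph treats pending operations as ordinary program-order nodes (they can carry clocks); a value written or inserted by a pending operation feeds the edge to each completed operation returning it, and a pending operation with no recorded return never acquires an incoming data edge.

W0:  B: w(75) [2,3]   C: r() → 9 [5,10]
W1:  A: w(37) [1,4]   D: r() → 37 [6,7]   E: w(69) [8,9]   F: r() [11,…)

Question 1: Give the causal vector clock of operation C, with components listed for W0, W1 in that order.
root op A, invoked 1: fresh clock plus W1's own tick → (0, 1)
root op B, invoked 2: fresh clock plus W0's own tick → (1, 0)
invoked at 6, D merges VC(A)=(0, 1) and bumps W1's slot → (0, 2)
invoked at 5, C merges VC(B)=(1, 0) and bumps W0's slot → (2, 0)
invoked at 8, E merges VC(D)=(0, 2) and bumps W1's slot → (0, 3)
invoked at 11, F merges VC(E)=(0, 3) and bumps W1's slot → (0, 4)
target: VC(C) = (2, 0)

(2, 0)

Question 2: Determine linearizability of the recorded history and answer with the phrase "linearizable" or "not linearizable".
already the first 10 events (up to C's response at time 10) admit no linearization; the first 9 still do
no legal order exists: 6 real-time-consistent candidates over 5 completed register operations, all rejected
for example A, B, C, D, E fails at step 3: C r() → 9 is not legal there
for example A, B, D, C, E fails at step 3: D r() → 37 is not legal there

not linearizable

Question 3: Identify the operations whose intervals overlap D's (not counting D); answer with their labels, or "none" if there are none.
D runs from 6 to 7; window-overlapping ops are concurrent
A [1,4]: before
B [2,3]: before
C [5,10]: concurrent
E [8,9]: after
F [11,…): after

C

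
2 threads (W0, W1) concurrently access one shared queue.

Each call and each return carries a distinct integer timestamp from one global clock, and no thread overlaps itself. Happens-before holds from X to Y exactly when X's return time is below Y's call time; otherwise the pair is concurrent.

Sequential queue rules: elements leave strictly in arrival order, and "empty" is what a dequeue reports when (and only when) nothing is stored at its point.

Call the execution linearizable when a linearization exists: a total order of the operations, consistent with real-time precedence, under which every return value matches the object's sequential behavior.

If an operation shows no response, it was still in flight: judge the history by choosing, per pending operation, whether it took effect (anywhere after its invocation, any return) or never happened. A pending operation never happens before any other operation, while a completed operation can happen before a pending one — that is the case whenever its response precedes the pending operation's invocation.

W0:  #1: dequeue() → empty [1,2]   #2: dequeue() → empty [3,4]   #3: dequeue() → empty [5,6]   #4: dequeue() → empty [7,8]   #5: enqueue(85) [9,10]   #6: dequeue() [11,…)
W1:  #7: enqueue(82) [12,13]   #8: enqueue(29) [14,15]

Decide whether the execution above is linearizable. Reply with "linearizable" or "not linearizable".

a witness: #1, #2, #3, #4, #5, #6, #7, #8
step 1: #1 dequeue() → empty — queue <>
step 2: #2 dequeue() → empty — queue <>
step 3: #3 dequeue() → empty — queue <>
step 4: #4 dequeue() → empty — queue <>
step 5: #5 enqueue(85) — queue <85>
step 6: #6 dequeue() (pending, included) — queue <>
step 7: #7 enqueue(82) — queue <82>
step 8: #8 enqueue(29) — queue <82,29>

linearizable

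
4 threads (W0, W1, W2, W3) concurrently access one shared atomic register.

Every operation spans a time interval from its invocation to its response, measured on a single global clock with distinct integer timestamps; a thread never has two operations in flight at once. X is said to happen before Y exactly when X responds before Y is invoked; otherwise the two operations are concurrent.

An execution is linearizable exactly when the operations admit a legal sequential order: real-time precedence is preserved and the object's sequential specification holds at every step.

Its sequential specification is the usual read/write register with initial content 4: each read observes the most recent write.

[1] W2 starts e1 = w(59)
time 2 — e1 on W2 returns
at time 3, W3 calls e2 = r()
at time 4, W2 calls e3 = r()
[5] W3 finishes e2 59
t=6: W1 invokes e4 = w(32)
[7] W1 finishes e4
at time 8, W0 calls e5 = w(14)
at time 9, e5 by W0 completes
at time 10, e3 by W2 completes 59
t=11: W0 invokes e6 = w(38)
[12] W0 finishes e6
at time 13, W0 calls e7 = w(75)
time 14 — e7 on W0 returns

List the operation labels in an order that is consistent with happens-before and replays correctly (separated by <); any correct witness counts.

1. e1 w(59), leaving value 59
2. e2 r() → 59, leaving value 59
3. e3 r() → 59, leaving value 59
4. e4 w(32), leaving value 32
5. e5 w(14), leaving value 14
6. e6 w(38), leaving value 38
7. e7 w(75), leaving value 75

e1 < e2 < e3 < e4 < e5 < e6 < e7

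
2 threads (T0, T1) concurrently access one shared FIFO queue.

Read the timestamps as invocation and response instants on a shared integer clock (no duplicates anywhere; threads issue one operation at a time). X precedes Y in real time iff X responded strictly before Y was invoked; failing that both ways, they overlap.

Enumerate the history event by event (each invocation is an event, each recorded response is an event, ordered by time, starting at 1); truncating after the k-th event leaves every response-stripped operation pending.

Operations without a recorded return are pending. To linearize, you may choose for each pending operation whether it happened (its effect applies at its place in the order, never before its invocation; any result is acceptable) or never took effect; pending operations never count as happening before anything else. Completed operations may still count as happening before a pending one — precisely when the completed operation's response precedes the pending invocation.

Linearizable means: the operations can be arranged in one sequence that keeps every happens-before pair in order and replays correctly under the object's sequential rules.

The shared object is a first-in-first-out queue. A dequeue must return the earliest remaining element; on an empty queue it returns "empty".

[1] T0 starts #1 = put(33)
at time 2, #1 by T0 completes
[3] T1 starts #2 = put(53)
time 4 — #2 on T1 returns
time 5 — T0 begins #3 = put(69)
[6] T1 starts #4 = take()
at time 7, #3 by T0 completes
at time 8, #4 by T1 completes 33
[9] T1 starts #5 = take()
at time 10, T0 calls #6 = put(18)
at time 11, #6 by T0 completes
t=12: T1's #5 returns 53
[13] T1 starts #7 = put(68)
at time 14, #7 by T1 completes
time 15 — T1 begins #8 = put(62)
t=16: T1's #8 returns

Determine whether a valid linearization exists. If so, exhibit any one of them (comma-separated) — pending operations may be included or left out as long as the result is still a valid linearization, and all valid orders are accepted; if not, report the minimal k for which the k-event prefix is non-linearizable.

linearizable — witness: #1, #2, #3, #4, #5, #6, #7, #8

1. #1 put(33), leaving queue <33>
2. #2 put(53), leaving queue <33,53>
3. #3 put(69), leaving queue <33,53,69>
4. #4 take() → 33, leaving queue <53,69>
5. #5 take() → 53, leaving queue <69>
6. #6 put(18), leaving queue <69,18>
7. #7 put(68), leaving queue <69,18,68>
8. #8 put(62), leaving queue <69,18,68,62>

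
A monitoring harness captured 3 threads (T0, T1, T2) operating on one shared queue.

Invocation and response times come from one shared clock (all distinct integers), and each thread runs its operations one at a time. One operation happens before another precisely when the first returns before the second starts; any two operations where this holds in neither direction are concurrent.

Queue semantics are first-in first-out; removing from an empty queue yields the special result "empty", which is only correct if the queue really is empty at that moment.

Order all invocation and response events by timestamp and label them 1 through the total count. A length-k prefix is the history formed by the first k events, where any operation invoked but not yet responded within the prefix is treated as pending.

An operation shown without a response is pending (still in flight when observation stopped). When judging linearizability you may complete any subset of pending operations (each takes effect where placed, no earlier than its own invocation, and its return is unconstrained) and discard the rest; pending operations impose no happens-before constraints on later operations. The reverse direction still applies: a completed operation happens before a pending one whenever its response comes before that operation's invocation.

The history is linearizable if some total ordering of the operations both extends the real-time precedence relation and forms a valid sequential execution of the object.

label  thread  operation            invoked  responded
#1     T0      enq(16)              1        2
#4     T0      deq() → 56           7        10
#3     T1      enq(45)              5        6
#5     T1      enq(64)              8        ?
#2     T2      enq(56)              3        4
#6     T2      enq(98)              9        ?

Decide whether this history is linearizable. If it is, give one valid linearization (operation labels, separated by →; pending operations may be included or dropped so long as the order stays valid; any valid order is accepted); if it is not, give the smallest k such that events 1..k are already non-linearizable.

not linearizable — minimal violating prefix: 10 events

events 1..9 are fine; event 10 — the response of #4 at time 10 — makes the prefix non-linearizable
exactly one order of the 4 completed ops respects real time; the queue replay fails
no escape via the 2 pending operations (#5, #6): every completion choice fails
for example #1, #2, #3, #4 (pending dropped) fails at step 4: #4 deq() → 56 is not legal there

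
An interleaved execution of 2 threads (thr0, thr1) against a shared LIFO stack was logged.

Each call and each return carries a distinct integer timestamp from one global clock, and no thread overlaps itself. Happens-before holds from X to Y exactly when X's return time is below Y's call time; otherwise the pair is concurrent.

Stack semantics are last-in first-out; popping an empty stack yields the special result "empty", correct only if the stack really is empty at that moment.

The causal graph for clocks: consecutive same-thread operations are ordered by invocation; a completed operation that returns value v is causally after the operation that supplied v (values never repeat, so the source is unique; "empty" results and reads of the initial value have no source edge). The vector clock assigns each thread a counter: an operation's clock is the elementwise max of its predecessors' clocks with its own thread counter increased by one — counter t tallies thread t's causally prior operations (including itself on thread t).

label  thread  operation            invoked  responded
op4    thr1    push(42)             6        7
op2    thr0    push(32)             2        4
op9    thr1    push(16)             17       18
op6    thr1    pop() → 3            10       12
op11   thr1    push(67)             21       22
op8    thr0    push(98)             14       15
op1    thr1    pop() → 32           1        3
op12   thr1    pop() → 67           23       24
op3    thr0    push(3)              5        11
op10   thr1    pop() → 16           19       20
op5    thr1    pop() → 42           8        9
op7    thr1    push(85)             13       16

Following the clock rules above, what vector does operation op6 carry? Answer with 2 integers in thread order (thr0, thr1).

(2, 4)

root op op2, invoked 2: fresh clock plus thr0's own tick → (1, 0)
from VC(op2)=(1, 0), op1 (invoked 1) maxes components and bumps thr1 → (1, 1)
from VC(op2)=(1, 0), op3 (invoked 5) maxes components and bumps thr0 → (2, 0)
from VC(op1)=(1, 1), op4 (invoked 6) maxes components and bumps thr1 → (1, 2)
from VC(op3)=(2, 0), op8 (invoked 14) maxes components and bumps thr0 → (3, 0)
from VC(op4)=(1, 2), op5 (invoked 8) maxes components and bumps thr1 → (1, 3)
from VC(op3)=(2, 0), VC(op5)=(1, 3), op6 (invoked 10) maxes components and bumps thr1 → (2, 4)
from VC(op6)=(2, 4), op7 (invoked 13) maxes components and bumps thr1 → (2, 5)
from VC(op7)=(2, 5), op9 (invoked 17) maxes components and bumps thr1 → (2, 6)
from VC(op9)=(2, 6), op10 (invoked 19) maxes components and bumps thr1 → (2, 7)
from VC(op10)=(2, 7), op11 (invoked 21) maxes components and bumps thr1 → (2, 8)
from VC(op11)=(2, 8), op12 (invoked 23) maxes components and bumps thr1 → (2, 9)
target: VC(op6) = (2, 4)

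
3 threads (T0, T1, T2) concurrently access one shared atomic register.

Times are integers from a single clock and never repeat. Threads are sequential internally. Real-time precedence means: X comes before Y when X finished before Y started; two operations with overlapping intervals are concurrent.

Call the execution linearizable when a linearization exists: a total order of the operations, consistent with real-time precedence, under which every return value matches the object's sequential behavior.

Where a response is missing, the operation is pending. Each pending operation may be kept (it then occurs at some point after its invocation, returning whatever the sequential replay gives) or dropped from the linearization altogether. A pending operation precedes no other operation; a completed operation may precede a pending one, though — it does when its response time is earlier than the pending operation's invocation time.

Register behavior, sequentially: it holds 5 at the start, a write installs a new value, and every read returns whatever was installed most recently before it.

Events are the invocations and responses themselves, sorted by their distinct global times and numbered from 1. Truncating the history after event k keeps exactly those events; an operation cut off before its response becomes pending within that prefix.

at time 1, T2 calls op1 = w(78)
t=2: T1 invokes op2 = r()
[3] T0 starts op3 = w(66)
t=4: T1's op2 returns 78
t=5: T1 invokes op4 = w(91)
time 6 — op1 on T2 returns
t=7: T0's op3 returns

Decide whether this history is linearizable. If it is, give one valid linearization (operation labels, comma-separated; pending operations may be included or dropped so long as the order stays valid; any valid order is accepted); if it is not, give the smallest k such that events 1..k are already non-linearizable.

after step 1 (op1 w(78)): value 78
after step 2 (op2 r() → 78): value 78
after step 3 (op3 w(66)): value 66

linearizable — witness: op1, op2, op3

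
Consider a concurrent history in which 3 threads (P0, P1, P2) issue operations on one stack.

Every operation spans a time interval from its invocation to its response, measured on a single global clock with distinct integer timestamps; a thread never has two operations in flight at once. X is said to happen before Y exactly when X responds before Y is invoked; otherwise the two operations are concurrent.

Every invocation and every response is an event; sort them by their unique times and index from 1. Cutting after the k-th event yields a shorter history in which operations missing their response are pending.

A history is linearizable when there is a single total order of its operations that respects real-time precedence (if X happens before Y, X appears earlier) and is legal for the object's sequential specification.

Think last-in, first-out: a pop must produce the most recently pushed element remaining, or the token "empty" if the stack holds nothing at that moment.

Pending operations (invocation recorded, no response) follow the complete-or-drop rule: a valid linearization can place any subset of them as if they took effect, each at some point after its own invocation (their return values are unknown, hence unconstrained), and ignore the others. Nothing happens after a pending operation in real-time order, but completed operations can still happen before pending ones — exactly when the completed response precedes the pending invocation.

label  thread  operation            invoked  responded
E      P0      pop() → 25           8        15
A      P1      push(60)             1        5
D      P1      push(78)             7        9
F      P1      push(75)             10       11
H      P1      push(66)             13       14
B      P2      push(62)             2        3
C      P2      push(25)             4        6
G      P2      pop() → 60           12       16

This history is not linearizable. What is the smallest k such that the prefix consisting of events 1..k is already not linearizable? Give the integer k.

16

a valid linearization of events 1..15 exists, for instance A, B, C, E, D, F, G, H:
after step 1 (A push(60)): stack <60>
after step 2 (B push(62)): stack <60,62>
after step 3 (C push(25)): stack <60,62,25>
after step 4 (E pop() → 25): stack <60,62>
after step 5 (D push(78)): stack <60,62,78>
after step 6 (F push(75)): stack <60,62,78,75>
after step 7 (G pop() (pending, included)): stack <60,62,78>
after step 8 (H push(66)): stack <60,62,78,66>
at event 16 (G's time-16 response) nothing linearizes any more
e.g. A, B, C, D, E, F, G, H: illegal at step 5, since E pop() → 25 cannot apply there
e.g. A, B, C, D, E, F, H, G: illegal at step 5, since E pop() → 25 cannot apply there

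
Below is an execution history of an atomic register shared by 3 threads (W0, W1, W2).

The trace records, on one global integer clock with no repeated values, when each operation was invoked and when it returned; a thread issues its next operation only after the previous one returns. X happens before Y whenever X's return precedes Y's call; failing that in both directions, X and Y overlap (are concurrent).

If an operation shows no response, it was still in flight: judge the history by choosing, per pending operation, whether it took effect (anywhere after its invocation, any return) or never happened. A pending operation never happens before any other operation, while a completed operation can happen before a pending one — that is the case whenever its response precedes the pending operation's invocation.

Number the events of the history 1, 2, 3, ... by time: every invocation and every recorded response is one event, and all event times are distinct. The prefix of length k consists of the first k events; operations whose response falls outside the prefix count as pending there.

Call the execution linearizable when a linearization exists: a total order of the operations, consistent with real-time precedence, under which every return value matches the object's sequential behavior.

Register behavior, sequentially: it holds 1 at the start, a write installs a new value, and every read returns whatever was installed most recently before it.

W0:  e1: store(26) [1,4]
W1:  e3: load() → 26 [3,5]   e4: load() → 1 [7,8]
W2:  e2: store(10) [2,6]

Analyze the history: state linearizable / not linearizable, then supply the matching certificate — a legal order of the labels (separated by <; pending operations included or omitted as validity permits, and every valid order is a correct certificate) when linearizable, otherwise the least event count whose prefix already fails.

cut after 7 events: linearizable; cut after 8 events (e4 responds, time 8): not linearizable
all 6 real-time-respecting orders fail — 4 completed atomic register operations, no legal replay
for example e1, e2, e3, e4 fails at step 3: e3 load() → 26 is not legal there
for example e1, e3, e2, e4 fails at step 4: e4 load() → 1 is not legal there

not linearizable — minimal violating prefix: 8 events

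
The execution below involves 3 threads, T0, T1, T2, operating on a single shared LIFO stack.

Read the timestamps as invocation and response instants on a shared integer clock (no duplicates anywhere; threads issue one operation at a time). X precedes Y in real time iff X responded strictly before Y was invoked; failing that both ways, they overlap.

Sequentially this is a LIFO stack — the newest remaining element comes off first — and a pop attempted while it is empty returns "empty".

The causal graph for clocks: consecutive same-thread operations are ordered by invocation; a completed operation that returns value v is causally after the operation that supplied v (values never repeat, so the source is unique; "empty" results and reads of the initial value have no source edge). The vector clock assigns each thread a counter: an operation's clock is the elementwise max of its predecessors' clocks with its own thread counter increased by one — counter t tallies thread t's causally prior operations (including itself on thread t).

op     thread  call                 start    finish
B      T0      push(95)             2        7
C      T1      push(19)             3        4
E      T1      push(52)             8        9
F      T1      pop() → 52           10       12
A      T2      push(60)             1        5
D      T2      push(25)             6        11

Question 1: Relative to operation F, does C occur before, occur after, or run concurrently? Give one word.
C spans [3,4], F spans [10,12]
resp(C)=4 < inv(F)=10

before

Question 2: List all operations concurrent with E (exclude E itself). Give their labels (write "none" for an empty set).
E spans [8,9]; an op avoiding the whole window 8..9 is ordered, any other is concurrent
A [1,5]: before
B [2,7]: before
C [3,4]: before
D [6,11]: concurrent
F [10,12]: after

D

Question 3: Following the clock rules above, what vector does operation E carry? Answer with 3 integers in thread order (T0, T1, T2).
root op A, invoked 1: fresh clock plus T2's own tick → (0, 0, 1)
root op C, invoked 3: fresh clock plus T1's own tick → (0, 1, 0)
root op B, invoked 2: fresh clock plus T0's own tick → (1, 0, 0)
merge at D (invoked 6): VC(A)=(0, 0, 1), own-thread bump on T2 → (0, 0, 2)
merge at E (invoked 8): VC(C)=(0, 1, 0), own-thread bump on T1 → (0, 2, 0)
merge at F (invoked 10): VC(E)=(0, 2, 0), own-thread bump on T1 → (0, 3, 0)
target: VC(E) = (0, 2, 0)

(0, 2, 0)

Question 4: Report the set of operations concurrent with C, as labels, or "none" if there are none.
C runs from 3 to 4; window-overlapping ops are concurrent
A [1,5]: concurrent
B [2,7]: concurrent
D [6,11]: after
E [8,9]: after
F [10,12]: after

A, B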